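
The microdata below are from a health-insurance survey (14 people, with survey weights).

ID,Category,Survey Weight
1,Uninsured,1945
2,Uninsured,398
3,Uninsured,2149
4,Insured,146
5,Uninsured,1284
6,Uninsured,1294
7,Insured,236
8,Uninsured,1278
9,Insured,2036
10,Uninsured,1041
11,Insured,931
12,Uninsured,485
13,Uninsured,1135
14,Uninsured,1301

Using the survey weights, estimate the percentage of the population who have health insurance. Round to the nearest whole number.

21

Sum of weights for 'Insured' = 146 + 236 + 2036 + 931 = 3349
Total weight = 15659
Weighted proportion = 3349 / 15659 = 0.21387062 → 21.387062%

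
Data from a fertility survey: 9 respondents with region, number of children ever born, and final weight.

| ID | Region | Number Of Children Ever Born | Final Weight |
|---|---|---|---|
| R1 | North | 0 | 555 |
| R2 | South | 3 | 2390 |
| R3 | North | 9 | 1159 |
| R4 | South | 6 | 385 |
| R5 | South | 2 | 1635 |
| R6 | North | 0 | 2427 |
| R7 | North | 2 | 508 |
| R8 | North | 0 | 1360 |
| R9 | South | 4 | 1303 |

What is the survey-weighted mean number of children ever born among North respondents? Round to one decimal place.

North rows: R1, R3, R6, R7, R8
Weighted sum = 0×555 + 9×1159 + 0×2427 + 2×508 + 0×1360
  = 0 + 10431 + 0 + 1016 + 0 = 11447
Sum of weights = 6009
Weighted mean = 11447 / 6009 = 1.9049759

1.9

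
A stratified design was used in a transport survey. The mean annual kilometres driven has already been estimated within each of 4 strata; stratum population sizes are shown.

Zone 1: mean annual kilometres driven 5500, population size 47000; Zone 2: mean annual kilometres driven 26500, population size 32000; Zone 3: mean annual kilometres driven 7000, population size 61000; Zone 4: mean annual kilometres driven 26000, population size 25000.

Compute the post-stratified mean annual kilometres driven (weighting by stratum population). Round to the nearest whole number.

13233

Σ Nₕ·x̄ₕ = 5500×47000 + 26500×32000 + 7000×61000 + 26000×25000
  = 2183500000
Σ Nₕ = 47000 + 32000 + 61000 + 25000 = 165000
Overall mean = 2183500000 / 165000 = 13233.333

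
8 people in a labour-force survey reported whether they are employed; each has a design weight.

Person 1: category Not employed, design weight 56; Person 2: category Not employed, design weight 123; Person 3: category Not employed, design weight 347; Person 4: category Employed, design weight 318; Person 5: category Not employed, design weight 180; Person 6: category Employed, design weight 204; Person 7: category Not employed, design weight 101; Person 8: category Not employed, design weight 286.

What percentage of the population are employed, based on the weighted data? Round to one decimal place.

Sum of weights for 'Employed' = 318 + 204 = 522
Total weight = 56 + 123 + 347 + 318 + 180 + 204 + 101 + 286 = 1615
Weighted proportion = 522 / 1615 = 0.32321981 → 32.321981%

32.3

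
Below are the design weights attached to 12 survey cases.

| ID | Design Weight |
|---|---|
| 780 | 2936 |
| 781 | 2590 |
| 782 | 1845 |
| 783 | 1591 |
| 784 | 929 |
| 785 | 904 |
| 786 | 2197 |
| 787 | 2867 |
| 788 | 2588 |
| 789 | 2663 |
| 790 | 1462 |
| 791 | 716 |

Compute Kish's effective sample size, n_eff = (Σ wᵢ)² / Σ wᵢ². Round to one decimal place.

10.3

Σ wᵢ = 23288
Σ wᵢ² = 52429670
n_eff = 23288² / 52429670 = 542330944 / 52429670 = 10.34397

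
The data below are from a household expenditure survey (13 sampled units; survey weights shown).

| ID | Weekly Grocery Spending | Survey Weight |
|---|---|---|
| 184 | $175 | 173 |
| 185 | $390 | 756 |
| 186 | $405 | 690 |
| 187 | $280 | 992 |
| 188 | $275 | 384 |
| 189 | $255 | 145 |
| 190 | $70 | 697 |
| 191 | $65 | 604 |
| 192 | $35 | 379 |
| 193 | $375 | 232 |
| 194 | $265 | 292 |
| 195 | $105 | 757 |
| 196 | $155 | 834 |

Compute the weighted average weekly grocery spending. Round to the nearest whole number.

216

Weighted sum = 1499350
Sum of weights = 6935
Weighted mean = 1499350 / 6935 = 216.20043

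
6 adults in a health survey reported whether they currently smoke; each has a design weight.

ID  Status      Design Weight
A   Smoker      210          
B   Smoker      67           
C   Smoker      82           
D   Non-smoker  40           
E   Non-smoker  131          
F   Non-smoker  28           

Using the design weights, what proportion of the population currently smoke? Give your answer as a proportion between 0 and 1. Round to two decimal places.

Sum of weights for 'Smoker' = 210 + 67 + 82 = 359
Total weight = 210 + 67 + 82 + 40 + 131 + 28 = 558
Weighted proportion = 359 / 558 = 0.64336918

0.64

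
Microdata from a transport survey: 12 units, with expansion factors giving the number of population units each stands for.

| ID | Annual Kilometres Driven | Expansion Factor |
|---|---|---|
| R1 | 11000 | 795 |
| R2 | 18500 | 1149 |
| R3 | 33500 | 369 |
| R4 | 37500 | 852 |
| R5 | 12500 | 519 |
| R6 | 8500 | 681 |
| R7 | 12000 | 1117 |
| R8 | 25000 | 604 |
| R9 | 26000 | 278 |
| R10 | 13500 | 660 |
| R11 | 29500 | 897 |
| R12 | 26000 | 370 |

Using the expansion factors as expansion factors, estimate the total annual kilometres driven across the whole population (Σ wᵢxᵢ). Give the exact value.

167312500

Weighted total = 11000×795 + 18500×1149 + 33500×369 + 37500×852 + 12500×519 + 8500×681 + 12000×1117 + 25000×604 + 26000×278 + 13500×660 + 29500×897 + 26000×370
  = 167312500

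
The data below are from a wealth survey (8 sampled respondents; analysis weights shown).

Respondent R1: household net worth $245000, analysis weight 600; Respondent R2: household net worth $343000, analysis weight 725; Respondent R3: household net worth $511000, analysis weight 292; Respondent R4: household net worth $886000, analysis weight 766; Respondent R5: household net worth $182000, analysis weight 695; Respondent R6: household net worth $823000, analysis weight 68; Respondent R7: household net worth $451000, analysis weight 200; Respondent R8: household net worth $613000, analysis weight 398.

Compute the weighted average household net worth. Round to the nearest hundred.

464800

Weighted sum = 245000×600 + 343000×725 + 511000×292 + 886000×766 + 182000×695 + 823000×68 + 451000×200 + 613000×398
  = 147000000 + 248675000 + 149212000 + 678676000 + 126490000 + 55964000 + 90200000 + 243974000 = 1740191000
Sum of weights = 600 + 725 + 292 + 766 + 695 + 68 + 200 + 398 = 3744
Weighted mean = 1740191000 / 3744 = 464794.6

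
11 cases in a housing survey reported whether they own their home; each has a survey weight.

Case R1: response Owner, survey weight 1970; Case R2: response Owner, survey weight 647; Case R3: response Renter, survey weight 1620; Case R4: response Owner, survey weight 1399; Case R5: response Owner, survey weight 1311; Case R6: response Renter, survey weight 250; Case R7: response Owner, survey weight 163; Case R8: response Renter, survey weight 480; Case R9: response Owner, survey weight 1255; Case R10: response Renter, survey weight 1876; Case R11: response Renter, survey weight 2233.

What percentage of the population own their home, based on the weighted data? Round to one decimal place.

51.1

Sum of weights for 'Owner' = 1970 + 647 + 1399 + 1311 + 163 + 1255 = 6745
Total weight = 1970 + 647 + 1620 + 1399 + 1311 + 250 + 163 + 480 + 1255 + 1876 + 2233 = 13204
Weighted proportion = 6745 / 13204 = 0.51083005 → 51.083005%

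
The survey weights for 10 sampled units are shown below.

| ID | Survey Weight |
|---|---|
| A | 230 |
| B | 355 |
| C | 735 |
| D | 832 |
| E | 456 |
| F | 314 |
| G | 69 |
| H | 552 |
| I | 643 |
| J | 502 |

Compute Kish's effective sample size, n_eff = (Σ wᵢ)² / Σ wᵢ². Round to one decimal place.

8.2

Σ wᵢ = 230 + 355 + 735 + 832 + 456 + 314 + 69 + 552 + 643 + 502 = 4688
Σ wᵢ² = 52900 + 126025 + 540225 + 692224 + 207936 + 98596 + 4761 + 304704 + 413449 + 252004 = 2692824
n_eff = 4688² / 2692824 = 21977344 / 2692824 = 8.1614484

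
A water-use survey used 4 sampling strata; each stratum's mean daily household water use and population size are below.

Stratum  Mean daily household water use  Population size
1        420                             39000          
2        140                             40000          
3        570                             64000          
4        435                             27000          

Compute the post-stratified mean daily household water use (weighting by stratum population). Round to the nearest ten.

410

Σ Nₕ·x̄ₕ = 420×39000 + 140×40000 + 570×64000 + 435×27000
  = 16380000 + 5600000 + 36480000 + 11745000 = 70205000
Σ Nₕ = 170000
Overall mean = 70205000 / 170000 = 412.97059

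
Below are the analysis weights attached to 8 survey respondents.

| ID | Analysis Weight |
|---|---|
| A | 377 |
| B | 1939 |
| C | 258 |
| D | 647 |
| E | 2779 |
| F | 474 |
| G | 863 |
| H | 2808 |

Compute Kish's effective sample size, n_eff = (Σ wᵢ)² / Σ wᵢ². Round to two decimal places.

Σ wᵢ = 377 + 1939 + 258 + 647 + 2779 + 474 + 863 + 2808 = 10145
Σ wᵢ² = 142129 + 3759721 + 66564 + 418609 + 7722841 + 224676 + 744769 + 7884864 = 20964173
n_eff = 10145² / 20964173 = 102921025 / 20964173 = 4.9093768

4.91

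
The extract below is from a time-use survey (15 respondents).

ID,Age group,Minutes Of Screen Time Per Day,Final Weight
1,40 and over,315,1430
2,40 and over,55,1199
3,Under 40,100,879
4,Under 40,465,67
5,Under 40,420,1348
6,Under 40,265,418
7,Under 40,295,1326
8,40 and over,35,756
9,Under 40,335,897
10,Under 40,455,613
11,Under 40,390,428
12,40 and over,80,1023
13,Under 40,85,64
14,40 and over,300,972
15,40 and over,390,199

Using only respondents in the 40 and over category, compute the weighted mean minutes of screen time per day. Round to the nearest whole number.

178

40 and over rows: 1, 2, 8, 12, 14, 15
Weighted sum = 315×1430 + 55×1199 + 35×756 + 80×1023 + 300×972 + 390×199
  = 450450 + 65945 + 26460 + 81840 + 291600 + 77610 = 993905
Sum of weights = 5579
Weighted mean = 993905 / 5579 = 178.1511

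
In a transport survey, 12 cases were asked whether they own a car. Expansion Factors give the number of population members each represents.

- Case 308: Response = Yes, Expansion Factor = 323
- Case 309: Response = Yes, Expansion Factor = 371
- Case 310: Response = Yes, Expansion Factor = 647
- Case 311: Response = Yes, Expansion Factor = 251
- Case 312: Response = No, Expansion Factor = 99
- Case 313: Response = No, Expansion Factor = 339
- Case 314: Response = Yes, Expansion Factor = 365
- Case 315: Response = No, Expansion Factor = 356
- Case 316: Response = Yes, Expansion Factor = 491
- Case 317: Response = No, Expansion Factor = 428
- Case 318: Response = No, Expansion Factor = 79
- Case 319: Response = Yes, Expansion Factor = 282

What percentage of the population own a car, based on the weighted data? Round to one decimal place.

Sum of weights for 'Yes' = 323 + 371 + 647 + 251 + 365 + 491 + 282 = 2730
Total weight = 323 + 371 + 647 + 251 + 99 + 339 + 365 + 356 + 491 + 428 + 79 + 282 = 4031
Weighted proportion = 2730 / 4031 = 0.6772513 → 67.72513%

67.7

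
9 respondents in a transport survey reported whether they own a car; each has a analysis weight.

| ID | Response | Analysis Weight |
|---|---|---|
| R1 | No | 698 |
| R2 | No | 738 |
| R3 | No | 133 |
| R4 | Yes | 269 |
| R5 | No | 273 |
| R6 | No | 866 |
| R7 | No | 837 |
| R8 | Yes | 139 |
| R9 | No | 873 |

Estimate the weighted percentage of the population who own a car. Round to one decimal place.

8.5

Sum of weights for 'Yes' = 269 + 139 = 408
Total weight = 698 + 738 + 133 + 269 + 273 + 866 + 837 + 139 + 873 = 4826
Weighted proportion = 408 / 4826 = 0.084542064 → 8.4542064%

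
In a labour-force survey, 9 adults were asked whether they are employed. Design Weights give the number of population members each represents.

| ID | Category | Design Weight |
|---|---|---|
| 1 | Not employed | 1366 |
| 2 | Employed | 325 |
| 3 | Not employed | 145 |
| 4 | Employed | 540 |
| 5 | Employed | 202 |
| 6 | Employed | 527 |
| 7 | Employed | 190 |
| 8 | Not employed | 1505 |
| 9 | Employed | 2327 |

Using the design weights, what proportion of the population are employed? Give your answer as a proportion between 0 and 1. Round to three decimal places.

Sum of weights for 'Employed' = 325 + 540 + 202 + 527 + 190 + 2327 = 4111
Total weight = 1366 + 325 + 145 + 540 + 202 + 527 + 190 + 1505 + 2327 = 7127
Weighted proportion = 4111 / 7127 = 0.57682054

0.577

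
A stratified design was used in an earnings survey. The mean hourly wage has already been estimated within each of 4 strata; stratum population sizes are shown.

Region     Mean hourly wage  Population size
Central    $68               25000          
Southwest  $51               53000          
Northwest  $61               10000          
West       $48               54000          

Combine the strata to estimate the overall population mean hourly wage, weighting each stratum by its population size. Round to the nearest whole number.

54

Σ Nₕ·x̄ₕ = 68×25000 + 51×53000 + 61×10000 + 48×54000
  = 1700000 + 2703000 + 610000 + 2592000 = 7605000
Σ Nₕ = 25000 + 53000 + 10000 + 54000 = 142000
Overall mean = 7605000 / 142000 = 53.556338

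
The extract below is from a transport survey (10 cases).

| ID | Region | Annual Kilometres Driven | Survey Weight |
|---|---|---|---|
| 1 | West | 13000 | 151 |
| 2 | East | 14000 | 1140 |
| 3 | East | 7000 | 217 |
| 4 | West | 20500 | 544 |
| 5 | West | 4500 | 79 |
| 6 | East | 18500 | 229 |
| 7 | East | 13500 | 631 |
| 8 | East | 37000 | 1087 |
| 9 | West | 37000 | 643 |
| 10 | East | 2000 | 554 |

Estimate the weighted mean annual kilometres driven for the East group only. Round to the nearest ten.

East rows: 2, 3, 6, 7, 8, 10
Weighted sum = 14000×1140 + 7000×217 + 18500×229 + 13500×631 + 37000×1087 + 2000×554
  = 15960000 + 1519000 + 4236500 + 8518500 + 40219000 + 1108000 = 71561000
Sum of weights = 1140 + 217 + 229 + 631 + 1087 + 554 = 3858
Weighted mean = 71561000 / 3858 = 18548.73

18550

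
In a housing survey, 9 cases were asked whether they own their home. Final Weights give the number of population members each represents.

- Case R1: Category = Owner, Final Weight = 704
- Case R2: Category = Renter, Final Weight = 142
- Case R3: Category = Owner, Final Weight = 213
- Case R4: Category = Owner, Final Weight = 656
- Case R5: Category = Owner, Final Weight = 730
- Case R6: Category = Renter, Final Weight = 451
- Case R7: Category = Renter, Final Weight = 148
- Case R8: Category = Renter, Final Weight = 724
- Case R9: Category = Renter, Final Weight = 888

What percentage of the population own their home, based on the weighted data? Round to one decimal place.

49.5

Sum of weights for 'Owner' = 704 + 213 + 656 + 730 = 2303
Total weight = 704 + 142 + 213 + 656 + 730 + 451 + 148 + 724 + 888 = 4656
Weighted proportion = 2303 / 4656 = 0.49463058 → 49.463058%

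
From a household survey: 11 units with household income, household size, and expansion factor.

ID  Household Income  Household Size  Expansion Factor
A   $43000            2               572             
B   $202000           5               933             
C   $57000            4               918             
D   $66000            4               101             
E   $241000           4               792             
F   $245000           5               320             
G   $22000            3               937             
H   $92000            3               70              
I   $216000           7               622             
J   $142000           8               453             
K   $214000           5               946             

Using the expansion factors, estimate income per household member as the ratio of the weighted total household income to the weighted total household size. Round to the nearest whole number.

Σ wᵢ·y = 43000×572 + 202000×933 + 57000×918 + 66000×101 + 241000×792 + 245000×320 + 22000×937 + 92000×70 + 216000×622 + 142000×453 + 214000×946
  = 24596000 + 188466000 + 52326000 + 6666000 + 190872000 + 78400000 + 20614000 + 6440000 + 134352000 + 64326000 + 202444000 = 969502000
Σ wᵢ·x = 30382
Ratio = 969502000 / 30382 = 31910.407

31910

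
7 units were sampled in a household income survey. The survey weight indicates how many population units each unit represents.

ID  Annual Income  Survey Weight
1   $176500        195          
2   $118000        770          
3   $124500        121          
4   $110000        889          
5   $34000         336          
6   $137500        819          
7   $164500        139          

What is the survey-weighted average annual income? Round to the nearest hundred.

Weighted sum = 176500×195 + 118000×770 + 124500×121 + 110000×889 + 34000×336 + 137500×819 + 164500×139
  = 34417500 + 90860000 + 15064500 + 97790000 + 11424000 + 112612500 + 22865500 = 385034000
Sum of weights = 3269
Weighted mean = 385034000 / 3269 = 117783.42

117800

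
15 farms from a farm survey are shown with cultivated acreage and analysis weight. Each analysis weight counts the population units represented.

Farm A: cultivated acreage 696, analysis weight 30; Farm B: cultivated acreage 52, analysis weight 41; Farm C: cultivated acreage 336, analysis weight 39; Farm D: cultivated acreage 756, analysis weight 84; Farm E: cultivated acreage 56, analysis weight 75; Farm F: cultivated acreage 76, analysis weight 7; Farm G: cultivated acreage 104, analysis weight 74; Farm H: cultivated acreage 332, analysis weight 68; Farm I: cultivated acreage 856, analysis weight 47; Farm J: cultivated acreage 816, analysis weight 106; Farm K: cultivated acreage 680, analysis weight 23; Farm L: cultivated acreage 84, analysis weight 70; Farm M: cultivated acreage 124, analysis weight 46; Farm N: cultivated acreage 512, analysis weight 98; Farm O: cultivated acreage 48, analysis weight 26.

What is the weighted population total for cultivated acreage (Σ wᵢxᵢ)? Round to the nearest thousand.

Weighted total = 340000

340000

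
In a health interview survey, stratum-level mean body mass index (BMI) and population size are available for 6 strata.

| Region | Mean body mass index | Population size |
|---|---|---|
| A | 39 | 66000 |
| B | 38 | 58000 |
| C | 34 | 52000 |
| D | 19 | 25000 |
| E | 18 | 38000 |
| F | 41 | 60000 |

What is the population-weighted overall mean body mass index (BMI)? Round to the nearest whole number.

34

Σ Nₕ·x̄ₕ = 39×66000 + 38×58000 + 34×52000 + 19×25000 + 18×38000 + 41×60000
  = 2574000 + 2204000 + 1768000 + 475000 + 684000 + 2460000 = 10165000
Σ Nₕ = 66000 + 58000 + 52000 + 25000 + 38000 + 60000 = 299000
Overall mean = 10165000 / 299000 = 33.996656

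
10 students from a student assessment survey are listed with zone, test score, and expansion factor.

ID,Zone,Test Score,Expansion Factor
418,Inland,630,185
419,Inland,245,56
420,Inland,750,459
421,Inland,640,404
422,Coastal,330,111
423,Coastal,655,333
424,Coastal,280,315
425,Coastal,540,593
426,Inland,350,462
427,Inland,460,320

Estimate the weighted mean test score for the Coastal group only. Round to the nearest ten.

Coastal rows: 422, 423, 424, 425
Weighted sum = 663165
Sum of weights = 111 + 333 + 315 + 593 = 1352
Weighted mean = 663165 / 1352 = 490.50666

490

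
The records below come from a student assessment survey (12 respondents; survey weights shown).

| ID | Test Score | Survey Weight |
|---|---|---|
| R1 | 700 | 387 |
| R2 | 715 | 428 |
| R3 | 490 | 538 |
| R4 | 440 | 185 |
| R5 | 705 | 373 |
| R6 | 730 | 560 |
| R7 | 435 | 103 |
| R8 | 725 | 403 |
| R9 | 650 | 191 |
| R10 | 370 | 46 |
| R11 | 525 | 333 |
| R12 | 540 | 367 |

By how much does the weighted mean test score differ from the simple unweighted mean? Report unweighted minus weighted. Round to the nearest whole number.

Unweighted sum = 700 + 715 + 490 + 440 + 705 + 730 + 435 + 725 + 650 + 370 + 525 + 540 = 7025
Unweighted mean = 7025 / 12 = 585.41667
Weighted sum = 700×387 + 715×428 + 490×538 + 440×185 + 705×373 + 730×560 + 435×103 + 725×403 + 650×191 + 370×46 + 525×333 + 540×367
  = 270900 + 306020 + 263620 + 81400 + 262965 + 408800 + 44805 + 292175 + 124150 + 17020 + 174825 + 198180 = 2444860
Sum of weights = 387 + 428 + 538 + 185 + 373 + 560 + 103 + 403 + 191 + 46 + 333 + 367 = 3914
Weighted mean = 2444860 / 3914 = 624.64486
Difference (unweighted minus weighted) = -39.228198

-39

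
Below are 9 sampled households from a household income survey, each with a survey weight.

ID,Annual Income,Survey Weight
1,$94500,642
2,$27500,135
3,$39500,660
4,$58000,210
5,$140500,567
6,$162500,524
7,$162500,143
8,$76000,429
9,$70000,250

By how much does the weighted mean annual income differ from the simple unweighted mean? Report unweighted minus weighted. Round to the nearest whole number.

-3393

Unweighted sum = 94500 + 27500 + 39500 + 58000 + 140500 + 162500 + 162500 + 76000 + 70000 = 831000
Unweighted mean = 831000 / 9 = 92333.333
Weighted sum = 340786500
Sum of weights = 3560
Weighted mean = 340786500 / 3560 = 95726.545
Difference (unweighted minus weighted) = -3393.2116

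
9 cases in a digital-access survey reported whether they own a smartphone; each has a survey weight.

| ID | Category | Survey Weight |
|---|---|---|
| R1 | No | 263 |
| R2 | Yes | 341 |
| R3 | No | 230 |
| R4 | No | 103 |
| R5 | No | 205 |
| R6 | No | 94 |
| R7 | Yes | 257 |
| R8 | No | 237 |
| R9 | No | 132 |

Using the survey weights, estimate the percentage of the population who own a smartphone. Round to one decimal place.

32.1

Sum of weights for 'Yes' = 341 + 257 = 598
Total weight = 263 + 341 + 230 + 103 + 205 + 94 + 257 + 237 + 132 = 1862
Weighted proportion = 598 / 1862 = 0.32116004 → 32.116004%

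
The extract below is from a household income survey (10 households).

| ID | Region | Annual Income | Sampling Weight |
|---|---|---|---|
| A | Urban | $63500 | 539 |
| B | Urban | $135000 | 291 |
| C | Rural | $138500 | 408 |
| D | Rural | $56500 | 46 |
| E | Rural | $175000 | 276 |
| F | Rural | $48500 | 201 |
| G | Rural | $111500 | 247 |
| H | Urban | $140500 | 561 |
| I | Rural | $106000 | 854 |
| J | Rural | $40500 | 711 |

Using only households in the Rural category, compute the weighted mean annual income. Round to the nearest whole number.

Rural rows: C, D, E, F, G, I, J
Weighted sum = 138500×408 + 56500×46 + 175000×276 + 48500×201 + 111500×247 + 106000×854 + 40500×711
  = 56508000 + 2599000 + 48300000 + 9748500 + 27540500 + 90524000 + 28795500 = 264015500
Sum of weights = 408 + 46 + 276 + 201 + 247 + 854 + 711 = 2743
Weighted mean = 264015500 / 2743 = 96250.638

96251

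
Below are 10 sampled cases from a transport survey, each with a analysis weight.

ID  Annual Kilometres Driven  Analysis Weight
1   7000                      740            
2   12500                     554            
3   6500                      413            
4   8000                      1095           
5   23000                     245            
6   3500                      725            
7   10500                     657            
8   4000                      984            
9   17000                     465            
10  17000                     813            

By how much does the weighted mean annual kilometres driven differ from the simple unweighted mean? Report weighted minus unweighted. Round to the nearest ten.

Unweighted sum = 7000 + 12500 + 6500 + 8000 + 23000 + 3500 + 10500 + 4000 + 17000 + 17000 = 109000
Unweighted mean = 109000 / 10 = 10900
Weighted sum = 7000×740 + 12500×554 + 6500×413 + 8000×1095 + 23000×245 + 3500×725 + 10500×657 + 4000×984 + 17000×465 + 17000×813
  = 5180000 + 6925000 + 2684500 + 8760000 + 5635000 + 2537500 + 6898500 + 3936000 + 7905000 + 13821000 = 64282500
Sum of weights = 740 + 554 + 413 + 1095 + 245 + 725 + 657 + 984 + 465 + 813 = 6691
Weighted mean = 64282500 / 6691 = 9607.3083
Difference (weighted minus unweighted) = -1292.6917

-1290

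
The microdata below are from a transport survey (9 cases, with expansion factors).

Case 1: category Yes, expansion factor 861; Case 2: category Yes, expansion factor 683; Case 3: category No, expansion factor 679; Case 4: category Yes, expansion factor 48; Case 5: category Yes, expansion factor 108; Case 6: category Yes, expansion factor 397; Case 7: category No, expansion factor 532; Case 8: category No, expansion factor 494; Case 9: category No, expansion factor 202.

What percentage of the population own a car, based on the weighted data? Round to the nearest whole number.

Sum of weights for 'Yes' = 861 + 683 + 48 + 108 + 397 = 2097
Total weight = 4004
Weighted proportion = 2097 / 4004 = 0.52372627 → 52.372627%

52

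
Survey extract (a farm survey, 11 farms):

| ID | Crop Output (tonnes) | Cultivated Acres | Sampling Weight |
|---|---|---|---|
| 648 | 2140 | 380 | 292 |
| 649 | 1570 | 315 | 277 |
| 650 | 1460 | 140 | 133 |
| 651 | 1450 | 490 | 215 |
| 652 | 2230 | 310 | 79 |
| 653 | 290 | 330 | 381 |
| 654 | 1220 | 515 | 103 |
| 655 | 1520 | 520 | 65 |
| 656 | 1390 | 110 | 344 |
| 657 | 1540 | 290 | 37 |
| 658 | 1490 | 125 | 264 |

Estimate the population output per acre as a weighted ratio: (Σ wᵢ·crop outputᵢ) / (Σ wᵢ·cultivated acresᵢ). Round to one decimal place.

4.7

Σ wᵢ·y = 2140×292 + 1570×277 + 1460×133 + 1450×215 + 2230×79 + 290×381 + 1220×103 + 1520×65 + 1390×344 + 1540×37 + 1490×264
  = 624880 + 434890 + 194180 + 311750 + 176170 + 110490 + 125660 + 98800 + 478160 + 56980 + 393360 = 3005320
Σ wᵢ·x = 380×292 + 315×277 + 140×133 + 490×215 + 310×79 + 330×381 + 515×103 + 520×65 + 110×344 + 290×37 + 125×264
  = 640820
Ratio = 3005320 / 640820 = 4.6898037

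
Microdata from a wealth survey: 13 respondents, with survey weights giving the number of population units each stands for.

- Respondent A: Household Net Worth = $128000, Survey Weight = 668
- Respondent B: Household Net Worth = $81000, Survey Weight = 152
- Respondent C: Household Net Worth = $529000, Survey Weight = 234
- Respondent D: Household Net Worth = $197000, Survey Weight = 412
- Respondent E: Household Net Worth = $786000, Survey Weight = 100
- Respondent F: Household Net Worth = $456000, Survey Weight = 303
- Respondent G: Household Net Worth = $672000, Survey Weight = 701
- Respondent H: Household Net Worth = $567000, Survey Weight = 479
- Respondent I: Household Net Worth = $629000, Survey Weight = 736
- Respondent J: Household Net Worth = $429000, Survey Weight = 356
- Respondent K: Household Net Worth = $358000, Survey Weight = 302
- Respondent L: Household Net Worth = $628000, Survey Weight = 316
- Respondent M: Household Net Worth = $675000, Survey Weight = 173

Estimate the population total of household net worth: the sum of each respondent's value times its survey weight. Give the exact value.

Weighted total = 2301206000

2301206000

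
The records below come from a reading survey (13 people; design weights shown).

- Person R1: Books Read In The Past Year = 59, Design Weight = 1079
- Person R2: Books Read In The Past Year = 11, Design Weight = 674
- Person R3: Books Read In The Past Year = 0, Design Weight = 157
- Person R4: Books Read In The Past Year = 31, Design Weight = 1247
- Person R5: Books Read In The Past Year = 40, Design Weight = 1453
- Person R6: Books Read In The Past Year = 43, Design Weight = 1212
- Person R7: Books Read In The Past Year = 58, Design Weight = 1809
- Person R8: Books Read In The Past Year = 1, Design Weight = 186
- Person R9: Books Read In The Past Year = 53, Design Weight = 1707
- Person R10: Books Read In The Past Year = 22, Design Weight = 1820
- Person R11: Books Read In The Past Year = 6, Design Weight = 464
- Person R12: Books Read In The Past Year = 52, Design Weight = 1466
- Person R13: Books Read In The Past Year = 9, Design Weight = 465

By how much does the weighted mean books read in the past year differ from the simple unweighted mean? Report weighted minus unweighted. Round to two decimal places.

9.60

Unweighted sum = 385
Unweighted mean = 385 / 13 = 29.615385
Weighted sum = 538788
Sum of weights = 13739
Weighted mean = 538788 / 13739 = 39.215955
Difference (weighted minus unweighted) = 9.60057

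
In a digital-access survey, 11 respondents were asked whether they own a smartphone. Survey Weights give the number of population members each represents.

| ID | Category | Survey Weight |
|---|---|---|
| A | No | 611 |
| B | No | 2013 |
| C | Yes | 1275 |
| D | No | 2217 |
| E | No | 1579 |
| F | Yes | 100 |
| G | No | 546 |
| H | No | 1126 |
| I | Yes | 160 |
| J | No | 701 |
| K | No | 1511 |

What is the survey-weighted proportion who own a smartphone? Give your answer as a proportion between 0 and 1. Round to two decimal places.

Sum of weights for 'Yes' = 1275 + 100 + 160 = 1535
Total weight = 611 + 2013 + 1275 + 2217 + 1579 + 100 + 546 + 1126 + 160 + 701 + 1511 = 11839
Weighted proportion = 1535 / 11839 = 0.12965622

0.13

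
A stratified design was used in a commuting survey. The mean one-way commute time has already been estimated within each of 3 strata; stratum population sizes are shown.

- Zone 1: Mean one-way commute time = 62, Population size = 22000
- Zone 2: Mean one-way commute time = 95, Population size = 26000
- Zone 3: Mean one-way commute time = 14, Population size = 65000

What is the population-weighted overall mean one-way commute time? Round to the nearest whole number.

Σ Nₕ·x̄ₕ = 4744000
Σ Nₕ = 22000 + 26000 + 65000 = 113000
Overall mean = 4744000 / 113000 = 41.982301

42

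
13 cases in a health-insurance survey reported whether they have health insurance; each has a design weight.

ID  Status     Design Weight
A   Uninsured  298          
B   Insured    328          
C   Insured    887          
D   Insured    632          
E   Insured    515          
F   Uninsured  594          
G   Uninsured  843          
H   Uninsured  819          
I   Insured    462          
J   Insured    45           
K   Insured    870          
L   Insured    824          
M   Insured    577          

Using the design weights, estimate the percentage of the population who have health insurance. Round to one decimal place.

Sum of weights for 'Insured' = 328 + 887 + 632 + 515 + 462 + 45 + 870 + 824 + 577 = 5140
Total weight = 7694
Weighted proportion = 5140 / 7694 = 0.66805303 → 66.805303%

66.8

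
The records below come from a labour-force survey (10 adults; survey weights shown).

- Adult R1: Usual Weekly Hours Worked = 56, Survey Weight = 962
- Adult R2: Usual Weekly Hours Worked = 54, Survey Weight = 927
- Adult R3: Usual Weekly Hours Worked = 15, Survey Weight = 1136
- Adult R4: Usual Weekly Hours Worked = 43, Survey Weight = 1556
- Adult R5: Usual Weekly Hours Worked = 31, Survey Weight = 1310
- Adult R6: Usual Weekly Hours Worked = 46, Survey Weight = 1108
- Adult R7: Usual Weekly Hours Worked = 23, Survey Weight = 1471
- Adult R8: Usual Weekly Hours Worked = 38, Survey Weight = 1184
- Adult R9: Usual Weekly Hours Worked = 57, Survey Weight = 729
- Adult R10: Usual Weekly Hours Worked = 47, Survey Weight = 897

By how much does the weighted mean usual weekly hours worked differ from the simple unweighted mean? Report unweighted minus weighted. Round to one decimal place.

1.8

Unweighted sum = 56 + 54 + 15 + 43 + 31 + 46 + 23 + 38 + 57 + 47 = 410
Unweighted mean = 410 / 10 = 41
Weighted sum = 56×962 + 54×927 + 15×1136 + 43×1556 + 31×1310 + 46×1108 + 23×1471 + 38×1184 + 57×729 + 47×897
  = 441993
Sum of weights = 962 + 927 + 1136 + 1556 + 1310 + 1108 + 1471 + 1184 + 729 + 897 = 11280
Weighted mean = 441993 / 11280 = 39.183777
Difference (unweighted minus weighted) = 1.8162234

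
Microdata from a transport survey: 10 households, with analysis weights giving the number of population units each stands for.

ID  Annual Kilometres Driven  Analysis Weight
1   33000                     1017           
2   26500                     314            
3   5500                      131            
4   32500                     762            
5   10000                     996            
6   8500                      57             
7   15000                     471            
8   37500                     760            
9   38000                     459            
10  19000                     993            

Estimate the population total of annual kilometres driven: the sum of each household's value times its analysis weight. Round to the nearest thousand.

Weighted total = 149686000

149686000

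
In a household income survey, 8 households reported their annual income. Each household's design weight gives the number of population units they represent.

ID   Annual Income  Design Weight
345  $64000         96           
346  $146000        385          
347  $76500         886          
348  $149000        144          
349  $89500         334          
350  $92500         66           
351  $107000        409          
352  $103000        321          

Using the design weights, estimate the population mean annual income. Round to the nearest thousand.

Weighted sum = 64000×96 + 146000×385 + 76500×886 + 149000×144 + 89500×334 + 92500×66 + 107000×409 + 103000×321
  = 6144000 + 56210000 + 67779000 + 21456000 + 29893000 + 6105000 + 43763000 + 33063000 = 264413000
Sum of weights = 96 + 385 + 886 + 144 + 334 + 66 + 409 + 321 = 2641
Weighted mean = 264413000 / 2641 = 100118.52

100000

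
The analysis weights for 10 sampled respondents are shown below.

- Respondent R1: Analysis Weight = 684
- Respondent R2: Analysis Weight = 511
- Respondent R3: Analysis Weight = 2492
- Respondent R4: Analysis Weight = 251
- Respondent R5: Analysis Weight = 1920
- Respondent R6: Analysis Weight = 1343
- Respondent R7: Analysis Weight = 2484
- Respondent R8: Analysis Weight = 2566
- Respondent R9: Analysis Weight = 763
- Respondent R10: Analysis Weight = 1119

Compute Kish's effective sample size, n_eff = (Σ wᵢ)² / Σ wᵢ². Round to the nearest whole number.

Σ wᵢ = 684 + 511 + 2492 + 251 + 1920 + 1343 + 2484 + 2566 + 763 + 1119 = 14133
Σ wᵢ² = 467856 + 261121 + 6210064 + 63001 + 3686400 + 1803649 + 6170256 + 6584356 + 582169 + 1252161 = 27081033
n_eff = 14133² / 27081033 = 199741689 / 27081033 = 7.3757042

7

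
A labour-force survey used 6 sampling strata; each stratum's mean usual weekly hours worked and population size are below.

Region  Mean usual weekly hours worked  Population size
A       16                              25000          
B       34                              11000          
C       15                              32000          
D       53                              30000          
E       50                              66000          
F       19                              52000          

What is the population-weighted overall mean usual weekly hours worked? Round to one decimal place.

33.0

Σ Nₕ·x̄ₕ = 16×25000 + 34×11000 + 15×32000 + 53×30000 + 50×66000 + 19×52000
  = 400000 + 374000 + 480000 + 1590000 + 3300000 + 988000 = 7132000
Σ Nₕ = 25000 + 11000 + 32000 + 30000 + 66000 + 52000 = 216000
Overall mean = 7132000 / 216000 = 33.018519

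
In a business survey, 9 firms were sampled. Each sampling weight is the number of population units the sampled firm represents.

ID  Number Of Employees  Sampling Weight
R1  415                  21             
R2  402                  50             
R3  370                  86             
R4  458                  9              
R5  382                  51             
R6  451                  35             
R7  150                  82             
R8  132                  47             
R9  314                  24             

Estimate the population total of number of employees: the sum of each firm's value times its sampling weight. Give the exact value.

126064

Weighted total = 415×21 + 402×50 + 370×86 + 458×9 + 382×51 + 451×35 + 150×82 + 132×47 + 314×24
  = 8715 + 20100 + 31820 + 4122 + 19482 + 15785 + 12300 + 6204 + 7536 = 126064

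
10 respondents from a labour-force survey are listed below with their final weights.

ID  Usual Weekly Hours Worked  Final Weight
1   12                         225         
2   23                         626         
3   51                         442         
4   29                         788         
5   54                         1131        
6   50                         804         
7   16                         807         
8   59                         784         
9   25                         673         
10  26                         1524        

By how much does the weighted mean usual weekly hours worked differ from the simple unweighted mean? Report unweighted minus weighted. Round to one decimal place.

-1.3

Unweighted sum = 12 + 23 + 51 + 29 + 54 + 50 + 16 + 59 + 25 + 26 = 345
Unweighted mean = 345 / 10 = 34.5
Weighted sum = 12×225 + 23×626 + 51×442 + 29×788 + 54×1131 + 50×804 + 16×807 + 59×784 + 25×673 + 26×1524
  = 2700 + 14398 + 22542 + 22852 + 61074 + 40200 + 12912 + 46256 + 16825 + 39624 = 279383
Sum of weights = 225 + 626 + 442 + 788 + 1131 + 804 + 807 + 784 + 673 + 1524 = 7804
Weighted mean = 279383 / 7804 = 35.799974
Difference (unweighted minus weighted) = -1.2999744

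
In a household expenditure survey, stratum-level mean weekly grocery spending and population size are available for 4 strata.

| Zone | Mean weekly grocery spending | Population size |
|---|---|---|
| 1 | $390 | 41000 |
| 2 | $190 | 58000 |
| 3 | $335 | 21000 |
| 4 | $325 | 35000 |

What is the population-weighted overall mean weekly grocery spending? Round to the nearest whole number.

293

Σ Nₕ·x̄ₕ = 390×41000 + 190×58000 + 335×21000 + 325×35000
  = 15990000 + 11020000 + 7035000 + 11375000 = 45420000
Σ Nₕ = 41000 + 58000 + 21000 + 35000 = 155000
Overall mean = 45420000 / 155000 = 293.03226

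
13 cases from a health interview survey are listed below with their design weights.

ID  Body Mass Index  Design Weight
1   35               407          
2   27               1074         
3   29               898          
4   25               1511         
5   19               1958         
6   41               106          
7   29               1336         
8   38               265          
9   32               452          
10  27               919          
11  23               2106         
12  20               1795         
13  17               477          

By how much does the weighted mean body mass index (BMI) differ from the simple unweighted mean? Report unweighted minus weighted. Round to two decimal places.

3.11

Unweighted sum = 362
Unweighted mean = 362 / 13 = 27.846154
Weighted sum = 329146
Sum of weights = 13304
Weighted mean = 329146 / 13304 = 24.740379
Difference (unweighted minus weighted) = 3.105775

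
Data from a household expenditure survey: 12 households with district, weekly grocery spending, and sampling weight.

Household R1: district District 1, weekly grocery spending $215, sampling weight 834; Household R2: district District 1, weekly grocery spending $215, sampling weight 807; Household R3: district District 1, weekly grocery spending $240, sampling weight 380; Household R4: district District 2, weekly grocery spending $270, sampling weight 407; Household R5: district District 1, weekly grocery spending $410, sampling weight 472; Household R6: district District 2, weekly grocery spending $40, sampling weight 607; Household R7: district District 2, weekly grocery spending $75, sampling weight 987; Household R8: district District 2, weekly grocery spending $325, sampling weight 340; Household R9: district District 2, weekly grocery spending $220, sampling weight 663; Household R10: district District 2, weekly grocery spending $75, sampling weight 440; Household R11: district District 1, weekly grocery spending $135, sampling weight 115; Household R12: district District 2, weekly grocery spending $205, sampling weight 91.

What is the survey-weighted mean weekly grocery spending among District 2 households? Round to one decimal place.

District 2 rows: R4, R6, R7, R8, R9, R10, R12
Weighted sum = 516210
Sum of weights = 407 + 607 + 987 + 340 + 663 + 440 + 91 = 3535
Weighted mean = 516210 / 3535 = 146.02829

146.0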